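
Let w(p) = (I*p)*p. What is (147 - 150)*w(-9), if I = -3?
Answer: 729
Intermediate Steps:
w(p) = -3*p**2 (w(p) = (-3*p)*p = -3*p**2)
(147 - 150)*w(-9) = (147 - 150)*(-3*(-9)**2) = -(-9)*81 = -3*(-243) = 729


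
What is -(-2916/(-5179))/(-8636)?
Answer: 729/11181461 ≈ 6.5197e-5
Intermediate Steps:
-(-2916/(-5179))/(-8636) = -(-2916*(-1/5179))*(-1)/8636 = -2916*(-1)/(5179*8636) = -1*(-729/11181461) = 729/11181461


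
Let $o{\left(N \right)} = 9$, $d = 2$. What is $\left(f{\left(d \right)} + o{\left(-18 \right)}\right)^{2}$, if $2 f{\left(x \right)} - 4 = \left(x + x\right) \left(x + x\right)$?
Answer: $361$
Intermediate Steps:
$f{\left(x \right)} = 2 + 2 x^{2}$ ($f{\left(x \right)} = 2 + \frac{\left(x + x\right) \left(x + x\right)}{2} = 2 + \frac{2 x 2 x}{2} = 2 + \frac{4 x^{2}}{2} = 2 + 2 x^{2}$)
$\left(f{\left(d \right)} + o{\left(-18 \right)}\right)^{2} = \left(\left(2 + 2 \cdot 2^{2}\right) + 9\right)^{2} = \left(\left(2 + 2 \cdot 4\right) + 9\right)^{2} = \left(\left(2 + 8\right) + 9\right)^{2} = \left(10 + 9\right)^{2} = 19^{2} = 361$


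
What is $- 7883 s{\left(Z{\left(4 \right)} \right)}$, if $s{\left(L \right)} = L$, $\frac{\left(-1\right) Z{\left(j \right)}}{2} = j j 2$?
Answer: $504512$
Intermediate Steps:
$Z{\left(j \right)} = - 4 j^{2}$ ($Z{\left(j \right)} = - 2 j j 2 = - 2 j^{2} \cdot 2 = - 2 \cdot 2 j^{2} = - 4 j^{2}$)
$- 7883 s{\left(Z{\left(4 \right)} \right)} = - 7883 \left(- 4 \cdot 4^{2}\right) = - 7883 \left(\left(-4\right) 16\right) = \left(-7883\right) \left(-64\right) = 504512$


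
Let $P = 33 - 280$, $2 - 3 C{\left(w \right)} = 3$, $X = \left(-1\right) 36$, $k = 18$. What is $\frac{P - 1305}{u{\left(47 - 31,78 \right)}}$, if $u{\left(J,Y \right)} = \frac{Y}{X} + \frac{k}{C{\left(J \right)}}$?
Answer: $\frac{9312}{337} \approx 27.632$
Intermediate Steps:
$X = -36$
$C{\left(w \right)} = - \frac{1}{3}$ ($C{\left(w \right)} = \frac{2}{3} - 1 = - \frac{1}{3}$)
$u{\left(J,Y \right)} = -54 - \frac{Y}{36}$ ($u{\left(J,Y \right)} = \frac{Y}{-36} + \frac{18}{- \frac{1}{3}} = Y \left(- \frac{1}{36}\right) + 18 \left(-3\right) = - \frac{Y}{36} - 54 = -54 - \frac{Y}{36}$)
$P = -247$ ($P = 33 - 280 = -247$)
$\frac{P - 1305}{u{\left(47 - 31,78 \right)}} = \frac{-247 - 1305}{-54 - \frac{13}{6}} = - \frac{1552}{-54 - \frac{13}{6}} = - \frac{1552}{- \frac{337}{6}} = \left(-1552\right) \left(- \frac{6}{337}\right) = \frac{9312}{337}$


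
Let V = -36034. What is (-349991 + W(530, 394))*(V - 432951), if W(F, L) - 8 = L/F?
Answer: 8699230716506/53 ≈ 1.6414e+11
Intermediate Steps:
W(F, L) = 8 + L/F
(-349991 + W(530, 394))*(V - 432951) = (-349991 + (8 + 394/530))*(-36034 - 432951) = (-349991 + (8 + 394*(1/530)))*(-468985) = (-349991 + (8 + 197/265))*(-468985) = (-349991 + 2317/265)*(-468985) = -92745298/265*(-468985) = 8699230716506/53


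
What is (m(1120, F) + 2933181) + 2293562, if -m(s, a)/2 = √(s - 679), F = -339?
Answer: 5226701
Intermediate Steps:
m(s, a) = -2*√(-679 + s) (m(s, a) = -2*√(s - 679) = -2*√(-679 + s))
(m(1120, F) + 2933181) + 2293562 = (-2*√(-679 + 1120) + 2933181) + 2293562 = (-2*√441 + 2933181) + 2293562 = (-2*21 + 2933181) + 2293562 = (-42 + 2933181) + 2293562 = 2933139 + 2293562 = 5226701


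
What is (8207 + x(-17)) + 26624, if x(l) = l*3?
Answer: 34780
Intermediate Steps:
x(l) = 3*l
(8207 + x(-17)) + 26624 = (8207 + 3*(-17)) + 26624 = (8207 - 51) + 26624 = 8156 + 26624 = 34780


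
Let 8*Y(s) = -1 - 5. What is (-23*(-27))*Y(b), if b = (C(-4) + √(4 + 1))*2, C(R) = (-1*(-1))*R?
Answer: -1863/4 ≈ -465.75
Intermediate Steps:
C(R) = R (C(R) = 1*R = R)
b = -8 + 2*√5 (b = (-4 + √(4 + 1))*2 = (-4 + √5)*2 = -8 + 2*√5 ≈ -3.5279)
Y(s) = -¾ (Y(s) = (-1 - 5)/8 = (⅛)*(-6) = -¾)
(-23*(-27))*Y(b) = -23*(-27)*(-¾) = 621*(-¾) = -1863/4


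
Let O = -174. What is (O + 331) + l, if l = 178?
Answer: 335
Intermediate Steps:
(O + 331) + l = (-174 + 331) + 178 = 157 + 178 = 335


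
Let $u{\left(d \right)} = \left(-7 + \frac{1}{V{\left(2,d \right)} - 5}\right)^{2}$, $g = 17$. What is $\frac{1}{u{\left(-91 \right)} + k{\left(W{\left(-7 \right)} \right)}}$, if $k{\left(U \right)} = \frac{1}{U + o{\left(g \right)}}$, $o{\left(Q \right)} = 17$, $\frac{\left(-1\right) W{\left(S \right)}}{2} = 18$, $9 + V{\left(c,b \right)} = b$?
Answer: $\frac{209475}{10281199} \approx 0.020375$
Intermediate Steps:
$V{\left(c,b \right)} = -9 + b$
$W{\left(S \right)} = -36$ ($W{\left(S \right)} = \left(-2\right) 18 = -36$)
$k{\left(U \right)} = \frac{1}{17 + U}$ ($k{\left(U \right)} = \frac{1}{U + 17} = \frac{1}{17 + U}$)
$u{\left(d \right)} = \left(-7 + \frac{1}{-14 + d}\right)^{2}$ ($u{\left(d \right)} = \left(-7 + \frac{1}{\left(-9 + d\right) - 5}\right)^{2} = \left(-7 + \frac{1}{-14 + d}\right)^{2}$)
$\frac{1}{u{\left(-91 \right)} + k{\left(W{\left(-7 \right)} \right)}} = \frac{1}{\frac{\left(-99 + 7 \left(-91\right)\right)^{2}}{\left(-14 - 91\right)^{2}} + \frac{1}{17 - 36}} = \frac{1}{\frac{\left(-99 - 637\right)^{2}}{11025} + \frac{1}{-19}} = \frac{1}{\left(-736\right)^{2} \cdot \frac{1}{11025} - \frac{1}{19}} = \frac{1}{541696 \cdot \frac{1}{11025} - \frac{1}{19}} = \frac{1}{\frac{541696}{11025} - \frac{1}{19}} = \frac{1}{\frac{10281199}{209475}} = \frac{209475}{10281199}$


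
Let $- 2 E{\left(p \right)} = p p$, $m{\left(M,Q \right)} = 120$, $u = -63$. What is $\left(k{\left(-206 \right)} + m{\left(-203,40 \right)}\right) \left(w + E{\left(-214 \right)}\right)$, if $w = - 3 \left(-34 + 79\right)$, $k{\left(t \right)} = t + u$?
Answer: $3431917$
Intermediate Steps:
$k{\left(t \right)} = -63 + t$ ($k{\left(t \right)} = t - 63 = -63 + t$)
$w = -135$ ($w = \left(-3\right) 45 = -135$)
$E{\left(p \right)} = - \frac{p^{2}}{2}$ ($E{\left(p \right)} = - \frac{p p}{2} = - \frac{p^{2}}{2}$)
$\left(k{\left(-206 \right)} + m{\left(-203,40 \right)}\right) \left(w + E{\left(-214 \right)}\right) = \left(\left(-63 - 206\right) + 120\right) \left(-135 - \frac{\left(-214\right)^{2}}{2}\right) = \left(-269 + 120\right) \left(-135 - 22898\right) = - 149 \left(-135 - 22898\right) = \left(-149\right) \left(-23033\right) = 3431917$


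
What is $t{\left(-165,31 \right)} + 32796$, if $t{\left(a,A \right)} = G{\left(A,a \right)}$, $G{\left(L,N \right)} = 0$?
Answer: $32796$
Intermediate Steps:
$t{\left(a,A \right)} = 0$
$t{\left(-165,31 \right)} + 32796 = 0 + 32796 = 32796$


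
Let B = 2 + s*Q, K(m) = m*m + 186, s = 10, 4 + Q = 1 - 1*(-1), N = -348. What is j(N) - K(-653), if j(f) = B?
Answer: -426613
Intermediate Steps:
Q = -2 (Q = -4 + (1 - 1*(-1)) = -4 + (1 + 1) = -4 + 2 = -2)
K(m) = 186 + m² (K(m) = m² + 186 = 186 + m²)
B = -18 (B = 2 + 10*(-2) = 2 - 20 = -18)
j(f) = -18
j(N) - K(-653) = -18 - (186 + (-653)²) = -18 - (186 + 426409) = -18 - 1*426595 = -18 - 426595 = -426613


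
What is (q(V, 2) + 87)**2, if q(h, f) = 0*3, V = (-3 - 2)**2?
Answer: 7569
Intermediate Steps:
V = 25 (V = (-5)**2 = 25)
q(h, f) = 0
(q(V, 2) + 87)**2 = (0 + 87)**2 = 87**2 = 7569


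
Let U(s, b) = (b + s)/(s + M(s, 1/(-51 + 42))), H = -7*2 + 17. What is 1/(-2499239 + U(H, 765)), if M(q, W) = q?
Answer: -1/2499111 ≈ -4.0014e-7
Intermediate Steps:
H = 3 (H = -14 + 17 = 3)
U(s, b) = (b + s)/(2*s) (U(s, b) = (b + s)/(s + s) = (b + s)/((2*s)) = (b + s)*(1/(2*s)) = (b + s)/(2*s))
1/(-2499239 + U(H, 765)) = 1/(-2499239 + (½)*(765 + 3)/3) = 1/(-2499239 + (½)*(⅓)*768) = 1/(-2499239 + 128) = 1/(-2499111) = -1/2499111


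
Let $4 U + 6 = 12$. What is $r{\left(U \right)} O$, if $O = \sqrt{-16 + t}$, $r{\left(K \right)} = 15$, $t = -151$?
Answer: $15 i \sqrt{167} \approx 193.84 i$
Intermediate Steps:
$U = \frac{3}{2}$ ($U = - \frac{3}{2} + \frac{1}{4} \cdot 12 = - \frac{3}{2} + 3 = \frac{3}{2} \approx 1.5$)
$O = i \sqrt{167}$ ($O = \sqrt{-16 - 151} = \sqrt{-167} = i \sqrt{167} \approx 12.923 i$)
$r{\left(U \right)} O = 15 i \sqrt{167}$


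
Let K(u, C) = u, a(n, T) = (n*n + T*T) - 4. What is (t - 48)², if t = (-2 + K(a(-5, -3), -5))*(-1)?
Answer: 5776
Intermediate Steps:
a(n, T) = -4 + T² + n² (a(n, T) = (n² + T²) - 4 = (T² + n²) - 4 = -4 + T² + n²)
t = -28 (t = (-2 + (-4 + (-3)² + (-5)²))*(-1) = (-2 + (-4 + 9 + 25))*(-1) = (-2 + 30)*(-1) = 28*(-1) = -28)
(t - 48)² = (-28 - 48)² = (-76)² = 5776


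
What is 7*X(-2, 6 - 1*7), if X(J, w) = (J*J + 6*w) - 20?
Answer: -154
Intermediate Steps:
X(J, w) = -20 + J² + 6*w (X(J, w) = (J² + 6*w) - 20 = -20 + J² + 6*w)
7*X(-2, 6 - 1*7) = 7*(-20 + (-2)² + 6*(6 - 1*7)) = 7*(-20 + 4 + 6*(6 - 7)) = 7*(-20 + 4 + 6*(-1)) = 7*(-20 + 4 - 6) = 7*(-22) = -154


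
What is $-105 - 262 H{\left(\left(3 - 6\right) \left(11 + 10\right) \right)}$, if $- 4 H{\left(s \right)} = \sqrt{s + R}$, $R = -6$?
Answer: $-105 + \frac{131 i \sqrt{69}}{2} \approx -105.0 + 544.08 i$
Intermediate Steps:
$H{\left(s \right)} = - \frac{\sqrt{-6 + s}}{4}$ ($H{\left(s \right)} = - \frac{\sqrt{s - 6}}{4} = - \frac{\sqrt{-6 + s}}{4}$)
$-105 - 262 H{\left(\left(3 - 6\right) \left(11 + 10\right) \right)} = -105 - 262 \left(- \frac{\sqrt{-6 + \left(3 - 6\right) \left(11 + 10\right)}}{4}\right) = -105 - 262 \left(- \frac{\sqrt{-6 - 63}}{4}\right) = -105 - 262 \left(- \frac{\sqrt{-69}}{4}\right) = -105 - 262 \left(- \frac{i \sqrt{69}}{4}\right) = -105 + \frac{131 i \sqrt{69}}{2}$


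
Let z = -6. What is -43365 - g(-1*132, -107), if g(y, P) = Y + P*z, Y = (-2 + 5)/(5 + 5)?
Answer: -440073/10 ≈ -44007.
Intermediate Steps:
Y = 3/10 ≈ 0.30000
g(y, P) = 3/10 - 6*P (g(y, P) = 3/10 + P*(-6) = 3/10 - 6*P)
-43365 - g(-1*132, -107) = -43365 - (3/10 - 6*(-107)) = -43365 - (3/10 + 642) = -43365 - 1*6423/10 = -43365 - 6423/10 = -440073/10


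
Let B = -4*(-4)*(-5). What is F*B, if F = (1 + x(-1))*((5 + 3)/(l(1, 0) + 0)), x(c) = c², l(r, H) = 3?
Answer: -1280/3 ≈ -426.67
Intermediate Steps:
F = 16/3 (F = (1 + (-1)²)*((5 + 3)/(3 + 0)) = (1 + 1)*(8/3) = 2*(8*(⅓)) = 2*(8/3) = 16/3 ≈ 5.3333)
B = -80 (B = 16*(-5) = -80)
F*B = (16/3)*(-80) = -1280/3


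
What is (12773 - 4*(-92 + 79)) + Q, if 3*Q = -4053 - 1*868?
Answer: 33554/3 ≈ 11185.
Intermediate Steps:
Q = -4921/3 (Q = (-4053 - 1*868)/3 = (-4053 - 868)/3 = (1/3)*(-4921) = -4921/3 ≈ -1640.3)
(12773 - 4*(-92 + 79)) + Q = (12773 - 4*(-92 + 79)) - 4921/3 = (12773 - 4*(-13)) - 4921/3 = (12773 + 52) - 4921/3 = 12825 - 4921/3 = 33554/3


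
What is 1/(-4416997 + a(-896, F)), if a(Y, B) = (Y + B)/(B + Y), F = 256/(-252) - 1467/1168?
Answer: -1/4416996 ≈ -2.2640e-7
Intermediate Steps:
F = -167173/73584 (F = 256*(-1/252) - 1467*1/1168 = -64/63 - 1467/1168 = -167173/73584 ≈ -2.2719)
a(Y, B) = 1 (a(Y, B) = (B + Y)/(B + Y) = 1)
1/(-4416997 + a(-896, F)) = 1/(-4416997 + 1) = 1/(-4416996) = -1/4416996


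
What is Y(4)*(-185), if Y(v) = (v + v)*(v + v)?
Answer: -11840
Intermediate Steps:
Y(v) = 4*v² (Y(v) = (2*v)*(2*v) = 4*v²)
Y(4)*(-185) = (4*4²)*(-185) = (4*16)*(-185) = 64*(-185) = -11840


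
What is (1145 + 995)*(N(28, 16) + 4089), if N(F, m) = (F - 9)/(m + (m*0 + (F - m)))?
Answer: 61263385/7 ≈ 8.7519e+6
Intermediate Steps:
N(F, m) = (-9 + F)/F (N(F, m) = (-9 + F)/(m + (0 + (F - m))) = (-9 + F)/(m + (F - m)) = (-9 + F)/F)
(1145 + 995)*(N(28, 16) + 4089) = (1145 + 995)*((-9 + 28)/28 + 4089) = 2140*((1/28)*19 + 4089) = 2140*(19/28 + 4089) = 2140*(114511/28) = 61263385/7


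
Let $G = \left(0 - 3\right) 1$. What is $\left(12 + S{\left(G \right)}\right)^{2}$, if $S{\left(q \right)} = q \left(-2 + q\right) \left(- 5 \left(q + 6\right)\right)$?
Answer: $45369$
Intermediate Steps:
$G = -3$ ($G = \left(-3\right) 1 = -3$)
$S{\left(q \right)} = q \left(-30 - 5 q\right) \left(-2 + q\right)$ ($S{\left(q \right)} = q \left(-2 + q\right) \left(- 5 \left(6 + q\right)\right) = q \left(-2 + q\right) \left(-30 - 5 q\right) = q \left(-30 - 5 q\right) \left(-2 + q\right)$)
$\left(12 + S{\left(G \right)}\right)^{2} = \left(12 + 5 \left(-3\right) \left(12 - \left(-3\right)^{2} - -12\right)\right)^{2} = \left(12 + 5 \left(-3\right) \left(12 - 9 + 12\right)\right)^{2} = \left(12 + 5 \left(-3\right) 15\right)^{2} = \left(12 - 225\right)^{2} = \left(-213\right)^{2} = 45369$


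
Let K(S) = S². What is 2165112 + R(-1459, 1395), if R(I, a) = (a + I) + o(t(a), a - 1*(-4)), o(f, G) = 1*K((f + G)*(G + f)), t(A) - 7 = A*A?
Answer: 14382961435843440977222169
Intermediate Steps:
t(A) = 7 + A² (t(A) = 7 + A*A = 7 + A²)
o(f, G) = (G + f)⁴ (o(f, G) = 1*((f + G)*(G + f))² = 1*((G + f)*(G + f))² = 1*((G + f)²)² = 1*(G + f)⁴ = (G + f)⁴)
R(I, a) = I + a + ((4 + a)² + (7 + a²)² + 2*(4 + a)*(7 + a²))² (R(I, a) = (a + I) + ((a - 1*(-4))² + (7 + a²)² + 2*(a - 1*(-4))*(7 + a²))² = (I + a) + ((a + 4)² + (7 + a²)² + 2*(a + 4)*(7 + a²))² = (I + a) + ((4 + a)² + (7 + a²)² + 2*(4 + a)*(7 + a²))² = I + a + ((4 + a)² + (7 + a²)² + 2*(4 + a)*(7 + a²))²)
2165112 + R(-1459, 1395) = 2165112 + (-1459 + 1395 + ((4 + 1395)² + (7 + 1395²)² + 2*(4 + 1395)*(7 + 1395²))²) = 2165112 + (-1459 + 1395 + (1399² + (7 + 1946025)² + 2*1399*(7 + 1946025))²) = 2165112 + (-1459 + 1395 + (1957201 + 1946032² + 2*1399*1946032)²) = 2165112 + (-1459 + 1395 + (1957201 + 3787040545024 + 5444997536)²) = 2165112 + (-1459 + 1395 + 3792487499761²) = 2165112 + (-1459 + 1395 + 14382961435843440975057121) = 2165112 + 14382961435843440975057057 = 14382961435843440977222169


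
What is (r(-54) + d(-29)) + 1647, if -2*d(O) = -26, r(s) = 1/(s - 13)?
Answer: 111219/67 ≈ 1660.0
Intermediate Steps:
r(s) = 1/(-13 + s)
d(O) = 13 (d(O) = -1/2*(-26) = 13)
(r(-54) + d(-29)) + 1647 = (1/(-13 - 54) + 13) + 1647 = (1/(-67) + 13) + 1647 = (-1/67 + 13) + 1647 = 870/67 + 1647 = 111219/67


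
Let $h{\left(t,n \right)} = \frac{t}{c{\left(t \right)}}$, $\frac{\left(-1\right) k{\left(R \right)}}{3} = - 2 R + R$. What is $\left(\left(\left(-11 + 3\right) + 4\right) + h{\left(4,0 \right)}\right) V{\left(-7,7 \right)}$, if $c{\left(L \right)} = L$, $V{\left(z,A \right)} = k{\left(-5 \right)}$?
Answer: $45$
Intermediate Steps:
$k{\left(R \right)} = 3 R$ ($k{\left(R \right)} = - 3 \left(- 2 R + R\right) = - 3 \left(- R\right) = 3 R$)
$V{\left(z,A \right)} = -15$ ($V{\left(z,A \right)} = 3 \left(-5\right) = -15$)
$h{\left(t,n \right)} = 1$ ($h{\left(t,n \right)} = \frac{t}{t} = 1$)
$\left(\left(\left(-11 + 3\right) + 4\right) + h{\left(4,0 \right)}\right) V{\left(-7,7 \right)} = \left(\left(\left(-11 + 3\right) + 4\right) + 1\right) \left(-15\right) = \left(\left(-8 + 4\right) + 1\right) \left(-15\right) = \left(-4 + 1\right) \left(-15\right) = \left(-3\right) \left(-15\right) = 45$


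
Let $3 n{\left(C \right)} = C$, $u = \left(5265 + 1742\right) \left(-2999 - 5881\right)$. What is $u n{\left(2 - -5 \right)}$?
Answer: $-145185040$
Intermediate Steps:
$u = -62222160$ ($u = 7007 \left(-8880\right) = -62222160$)
$n{\left(C \right)} = \frac{C}{3}$
$u n{\left(2 - -5 \right)} = - 62222160 \frac{2 - -5}{3} = - 62222160 \frac{2 + 5}{3} = - 62222160 \cdot \frac{1}{3} \cdot 7 = \left(-62222160\right) \frac{7}{3} = -145185040$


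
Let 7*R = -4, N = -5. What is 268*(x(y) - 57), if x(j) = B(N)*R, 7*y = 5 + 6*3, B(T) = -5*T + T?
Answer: -128372/7 ≈ -18339.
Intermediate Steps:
R = -4/7 (R = (⅐)*(-4) = -4/7 ≈ -0.57143)
B(T) = -4*T
y = 23/7 (y = (5 + 6*3)/7 = (5 + 18)/7 = (⅐)*23 = 23/7 ≈ 3.2857)
x(j) = -80/7 (x(j) = -4*(-5)*(-4/7) = 20*(-4/7) = -80/7)
268*(x(y) - 57) = 268*(-80/7 - 57) = 268*(-479/7) = -128372/7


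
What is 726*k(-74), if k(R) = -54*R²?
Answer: -214681104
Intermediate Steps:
726*k(-74) = 726*(-54*(-74)²) = 726*(-54*5476) = 726*(-295704) = -214681104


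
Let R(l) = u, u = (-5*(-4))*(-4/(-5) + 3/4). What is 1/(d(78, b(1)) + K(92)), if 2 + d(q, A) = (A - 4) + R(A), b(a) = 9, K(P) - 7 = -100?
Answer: -1/59 ≈ -0.016949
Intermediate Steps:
K(P) = -93 (K(P) = 7 - 100 = -93)
u = 31 (u = 20*(-4*(-1/5) + 3*(1/4)) = 20*(4/5 + 3/4) = 20*(31/20) = 31)
R(l) = 31
d(q, A) = 25 + A (d(q, A) = -2 + ((A - 4) + 31) = -2 + ((-4 + A) + 31) = -2 + (27 + A) = 25 + A)
1/(d(78, b(1)) + K(92)) = 1/((25 + 9) - 93) = 1/(34 - 93) = 1/(-59) = -1/59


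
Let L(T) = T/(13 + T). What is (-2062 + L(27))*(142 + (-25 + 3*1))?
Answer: -247359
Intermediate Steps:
(-2062 + L(27))*(142 + (-25 + 3*1)) = (-2062 + 27/(13 + 27))*(142 + (-25 + 3*1)) = (-2062 + 27/40)*(142 + (-25 + 3)) = (-2062 + 27*(1/40))*(142 - 22) = (-2062 + 27/40)*120 = -82453/40*120 = -247359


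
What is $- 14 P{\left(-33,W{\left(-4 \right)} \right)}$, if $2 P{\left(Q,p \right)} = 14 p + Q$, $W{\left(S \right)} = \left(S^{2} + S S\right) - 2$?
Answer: $-2709$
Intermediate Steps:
$W{\left(S \right)} = -2 + 2 S^{2}$ ($W{\left(S \right)} = \left(S^{2} + S^{2}\right) - 2 = 2 S^{2} - 2 = -2 + 2 S^{2}$)
$P{\left(Q,p \right)} = \frac{Q}{2} + 7 p$ ($P{\left(Q,p \right)} = \frac{14 p + Q}{2} = \frac{Q + 14 p}{2} = \frac{Q}{2} + 7 p$)
$- 14 P{\left(-33,W{\left(-4 \right)} \right)} = - 14 \left(\frac{1}{2} \left(-33\right) + 7 \left(-2 + 2 \left(-4\right)^{2}\right)\right) = - 14 \left(- \frac{33}{2} + 7 \left(-2 + 2 \cdot 16\right)\right) = - 14 \left(- \frac{33}{2} + 7 \left(-2 + 32\right)\right) = - 14 \left(- \frac{33}{2} + 7 \cdot 30\right) = - 14 \left(- \frac{33}{2} + 210\right) = \left(-14\right) \frac{387}{2} = -2709$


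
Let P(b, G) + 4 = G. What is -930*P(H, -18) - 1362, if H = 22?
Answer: 19098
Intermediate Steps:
P(b, G) = -4 + G
-930*P(H, -18) - 1362 = -930*(-4 - 18) - 1362 = -930*(-22) - 1362 = 20460 - 1362 = 19098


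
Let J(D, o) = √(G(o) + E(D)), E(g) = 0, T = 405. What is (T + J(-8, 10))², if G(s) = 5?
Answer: (405 + √5)² ≈ 1.6584e+5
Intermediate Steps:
J(D, o) = √5 (J(D, o) = √(5 + 0) = √5)
(T + J(-8, 10))² = (405 + √5)²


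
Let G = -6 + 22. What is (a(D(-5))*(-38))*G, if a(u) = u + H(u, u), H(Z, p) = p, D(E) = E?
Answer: 6080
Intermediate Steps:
G = 16
a(u) = 2*u (a(u) = u + u = 2*u)
(a(D(-5))*(-38))*G = ((2*(-5))*(-38))*16 = -10*(-38)*16 = 380*16 = 6080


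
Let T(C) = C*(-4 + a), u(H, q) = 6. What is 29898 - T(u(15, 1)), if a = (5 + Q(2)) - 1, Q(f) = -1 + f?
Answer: 29892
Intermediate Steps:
a = 5 (a = (5 + (-1 + 2)) - 1 = (5 + 1) - 1 = 6 - 1 = 5)
T(C) = C (T(C) = C*(-4 + 5) = C*1 = C)
29898 - T(u(15, 1)) = 29898 - 1*6 = 29898 - 6 = 29892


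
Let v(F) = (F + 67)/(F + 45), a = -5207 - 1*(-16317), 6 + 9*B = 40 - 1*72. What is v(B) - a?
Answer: -4076805/367 ≈ -11108.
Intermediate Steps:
B = -38/9 (B = -2/3 + (40 - 1*72)/9 = -2/3 + (40 - 72)/9 = -2/3 + (1/9)*(-32) = -2/3 - 32/9 = -38/9 ≈ -4.2222)
a = 11110 (a = -5207 + 16317 = 11110)
v(F) = (67 + F)/(45 + F)
v(B) - a = (67 - 38/9)/(45 - 38/9) - 1*11110 = (565/9)/(367/9) - 11110 = (9/367)*(565/9) - 11110 = 565/367 - 11110 = -4076805/367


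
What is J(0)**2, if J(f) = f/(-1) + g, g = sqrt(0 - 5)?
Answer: -5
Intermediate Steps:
g = I*sqrt(5) (g = sqrt(-5) = I*sqrt(5) ≈ 2.2361*I)
J(f) = -f + I*sqrt(5) (J(f) = f/(-1) + I*sqrt(5) = f*(-1) + I*sqrt(5) = -f + I*sqrt(5))
J(0)**2 = (-1*0 + I*sqrt(5))**2 = (0 + I*sqrt(5))**2 = (I*sqrt(5))**2 = -5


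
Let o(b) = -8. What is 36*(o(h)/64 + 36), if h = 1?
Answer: 2583/2 ≈ 1291.5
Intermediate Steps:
36*(o(h)/64 + 36) = 36*(-8/64 + 36) = 36*(-8*1/64 + 36) = 36*(-1/8 + 36) = 36*(287/8) = 2583/2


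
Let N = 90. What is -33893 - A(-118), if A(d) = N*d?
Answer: -23273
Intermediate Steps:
A(d) = 90*d
-33893 - A(-118) = -33893 - 90*(-118) = -33893 - 1*(-10620) = -33893 + 10620 = -23273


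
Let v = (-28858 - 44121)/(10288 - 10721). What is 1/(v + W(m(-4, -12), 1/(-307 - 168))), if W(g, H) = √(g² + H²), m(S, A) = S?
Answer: 7129729016875/1200987122773136 - 89057275*√3610001/1200987122773136 ≈ 0.0057957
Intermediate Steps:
W(g, H) = √(H² + g²)
v = 72979/433 (v = -72979/(-433) = -72979*(-1/433) = 72979/433 ≈ 168.54)
1/(v + W(m(-4, -12), 1/(-307 - 168))) = 1/(72979/433 + √((1/(-307 - 168))² + (-4)²)) = 1/(72979/433 + √((1/(-475))² + 16)) = 1/(72979/433 + √((-1/475)² + 16)) = 1/(72979/433 + √(1/225625 + 16)) = 1/(72979/433 + √(3610001/225625)) = 1/(72979/433 + √3610001/475)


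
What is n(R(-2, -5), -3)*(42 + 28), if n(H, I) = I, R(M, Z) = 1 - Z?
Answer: -210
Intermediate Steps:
n(R(-2, -5), -3)*(42 + 28) = -3*(42 + 28) = -3*70 = -210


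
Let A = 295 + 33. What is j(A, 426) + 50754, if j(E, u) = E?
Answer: 51082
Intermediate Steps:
A = 328
j(A, 426) + 50754 = 328 + 50754 = 51082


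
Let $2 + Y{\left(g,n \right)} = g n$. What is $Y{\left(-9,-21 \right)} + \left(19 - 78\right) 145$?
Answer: $-8368$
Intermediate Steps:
$Y{\left(g,n \right)} = -2 + g n$
$Y{\left(-9,-21 \right)} + \left(19 - 78\right) 145 = \left(-2 - -189\right) + \left(19 - 78\right) 145 = \left(-2 + 189\right) - 8555 = 187 - 8555 = -8368$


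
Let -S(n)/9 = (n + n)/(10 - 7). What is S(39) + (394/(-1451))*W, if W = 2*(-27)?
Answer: -318258/1451 ≈ -219.34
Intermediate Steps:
S(n) = -6*n (S(n) = -9*(n + n)/(10 - 7) = -9*2*n/3 = -6*n)
W = -54
S(39) + (394/(-1451))*W = -6*39 + (394/(-1451))*(-54) = -234 + (394*(-1/1451))*(-54) = -234 - 394/1451*(-54) = -234 + 21276/1451 = -318258/1451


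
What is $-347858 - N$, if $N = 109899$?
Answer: $-457757$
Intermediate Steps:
$-347858 - N = -347858 - 109899 = -457757$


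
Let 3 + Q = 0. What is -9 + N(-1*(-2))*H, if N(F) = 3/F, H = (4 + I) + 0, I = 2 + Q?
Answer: -9/2 ≈ -4.5000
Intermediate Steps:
Q = -3 (Q = -3 + 0 = -3)
I = -1 (I = 2 - 3 = -1)
H = 3 (H = (4 - 1) + 0 = 3 + 0 = 3)
-9 + N(-1*(-2))*H = -9 + (3/((-1*(-2))))*3 = -9 + (3/2)*3 = -9 + 9/2 = -9/2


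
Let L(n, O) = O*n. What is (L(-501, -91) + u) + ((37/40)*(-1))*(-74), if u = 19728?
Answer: 1307749/20 ≈ 65387.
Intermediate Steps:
(L(-501, -91) + u) + ((37/40)*(-1))*(-74) = (-91*(-501) + 19728) + ((37/40)*(-1))*(-74) = (45591 + 19728) + ((37*(1/40))*(-1))*(-74) = 65319 + ((37/40)*(-1))*(-74) = 65319 - 37/40*(-74) = 65319 + 1369/20 = 1307749/20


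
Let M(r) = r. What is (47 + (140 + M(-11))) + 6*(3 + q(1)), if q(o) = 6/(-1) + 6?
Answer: 194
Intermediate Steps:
q(o) = 0 (q(o) = 6*(-1) + 6 = -6 + 6 = 0)
(47 + (140 + M(-11))) + 6*(3 + q(1)) = (47 + (140 - 11)) + 6*(3 + 0) = (47 + 129) + 6*3 = 176 + 18 = 194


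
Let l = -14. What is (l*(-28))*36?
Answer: 14112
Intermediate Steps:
(l*(-28))*36 = -14*(-28)*36 = 392*36 = 14112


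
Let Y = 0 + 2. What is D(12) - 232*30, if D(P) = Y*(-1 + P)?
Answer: -6938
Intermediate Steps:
Y = 2
D(P) = -2 + 2*P (D(P) = 2*(-1 + P) = -2 + 2*P)
D(12) - 232*30 = (-2 + 2*12) - 232*30 = (-2 + 24) - 6960 = 22 - 6960 = -6938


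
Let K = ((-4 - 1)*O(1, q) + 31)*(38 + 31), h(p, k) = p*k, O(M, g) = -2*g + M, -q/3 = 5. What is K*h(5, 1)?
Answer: -42780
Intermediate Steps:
q = -15 (q = -3*5 = -15)
O(M, g) = M - 2*g
h(p, k) = k*p
K = -8556 (K = ((-4 - 1)*(1 - 2*(-15)) + 31)*(38 + 31) = (-5*(1 + 30) + 31)*69 = (-5*31 + 31)*69 = (-155 + 31)*69 = -124*69 = -8556)
K*h(5, 1) = -8556*5 = -42780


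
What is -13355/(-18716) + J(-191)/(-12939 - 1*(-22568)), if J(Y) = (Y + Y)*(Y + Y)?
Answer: 2859708879/180216364 ≈ 15.868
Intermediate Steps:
J(Y) = 4*Y² (J(Y) = (2*Y)*(2*Y) = 4*Y²)
-13355/(-18716) + J(-191)/(-12939 - 1*(-22568)) = -13355/(-18716) + (4*(-191)²)/(-12939 - 1*(-22568)) = -13355*(-1/18716) + (4*36481)/(-12939 + 22568) = 13355/18716 + 145924/9629 = 2859708879/180216364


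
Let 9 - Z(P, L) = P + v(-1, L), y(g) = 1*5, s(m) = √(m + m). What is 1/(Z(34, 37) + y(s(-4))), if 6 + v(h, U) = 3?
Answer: -1/17 ≈ -0.058824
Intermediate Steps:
v(h, U) = -3 (v(h, U) = -6 + 3 = -3)
s(m) = √2*√m (s(m) = √(2*m) = √2*√m)
y(g) = 5
Z(P, L) = 12 - P (Z(P, L) = 9 - (P - 3) = 9 - (-3 + P) = 9 + (3 - P) = 12 - P)
1/(Z(34, 37) + y(s(-4))) = 1/((12 - 1*34) + 5) = 1/((12 - 34) + 5) = 1/(-22 + 5) = 1/(-17) = -1/17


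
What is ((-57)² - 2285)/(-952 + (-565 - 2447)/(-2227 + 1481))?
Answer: -179786/176795 ≈ -1.0169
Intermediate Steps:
((-57)² - 2285)/(-952 + (-565 - 2447)/(-2227 + 1481)) = (3249 - 2285)/(-952 - 3012/(-746)) = 964/(-952 - 3012*(-1/746)) = 964/(-952 + 1506/373) = 964/(-353590/373) = 964*(-373/353590) = -179786/176795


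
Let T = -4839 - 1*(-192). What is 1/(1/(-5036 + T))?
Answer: -9683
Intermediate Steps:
T = -4647 (T = -4839 + 192 = -4647)
1/(1/(-5036 + T)) = 1/(1/(-5036 - 4647)) = 1/(1/(-9683)) = 1/(-1/9683) = -9683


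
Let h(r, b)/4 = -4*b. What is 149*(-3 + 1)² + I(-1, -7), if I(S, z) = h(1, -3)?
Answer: 644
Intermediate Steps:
h(r, b) = -16*b (h(r, b) = 4*(-4*b) = -16*b)
I(S, z) = 48 (I(S, z) = -16*(-3) = 48)
149*(-3 + 1)² + I(-1, -7) = 149*(-3 + 1)² + 48 = 149*(-2)² + 48 = 149*4 + 48 = 596 + 48 = 644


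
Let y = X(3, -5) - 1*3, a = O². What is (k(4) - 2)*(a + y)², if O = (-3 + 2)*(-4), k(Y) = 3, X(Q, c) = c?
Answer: 64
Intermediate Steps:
O = 4 (O = -1*(-4) = 4)
a = 16 (a = 4² = 16)
y = -8 (y = -5 - 1*3 = -5 - 3 = -8)
(k(4) - 2)*(a + y)² = (3 - 2)*(16 - 8)² = 1*8² = 1*64 = 64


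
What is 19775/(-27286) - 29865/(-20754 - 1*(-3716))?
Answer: 17070355/16603531 ≈ 1.0281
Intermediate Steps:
19775/(-27286) - 29865/(-20754 - 1*(-3716)) = 19775*(-1/27286) - 29865/(-20754 + 3716) = -2825/3898 - 29865/(-17038) = -2825/3898 - 29865*(-1/17038) = -2825/3898 + 29865/17038 = 17070355/16603531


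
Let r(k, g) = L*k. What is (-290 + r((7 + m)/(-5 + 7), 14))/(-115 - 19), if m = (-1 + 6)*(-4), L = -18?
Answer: 173/134 ≈ 1.2910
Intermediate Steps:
m = -20 (m = 5*(-4) = -20)
r(k, g) = -18*k
(-290 + r((7 + m)/(-5 + 7), 14))/(-115 - 19) = (-290 - 18*(7 - 20)/(-5 + 7))/(-115 - 19) = (-290 - (-234)/2)/(-134) = (-290 - (-234)/2)*(-1/134) = (-290 - 18*(-13/2))*(-1/134) = (-290 + 117)*(-1/134) = -173*(-1/134) = 173/134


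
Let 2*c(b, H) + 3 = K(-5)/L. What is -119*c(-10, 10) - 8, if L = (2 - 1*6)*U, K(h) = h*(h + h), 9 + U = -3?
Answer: 5209/48 ≈ 108.52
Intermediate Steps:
U = -12 (U = -9 - 3 = -12)
K(h) = 2*h² (K(h) = h*(2*h) = 2*h²)
L = 48 (L = (2 - 1*6)*(-12) = (2 - 6)*(-12) = -4*(-12) = 48)
c(b, H) = -47/48 (c(b, H) = -3/2 + ((2*(-5)²)/48)/2 = -3/2 + ((2*25)*(1/48))/2 = -3/2 + (50*(1/48))/2 = -3/2 + (½)*(25/24) = -3/2 + 25/48 = -47/48)
-119*c(-10, 10) - 8 = -119*(-47/48) - 8 = 5593/48 - 8 = 5209/48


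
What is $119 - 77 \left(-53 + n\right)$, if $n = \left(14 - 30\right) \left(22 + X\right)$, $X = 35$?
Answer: $74424$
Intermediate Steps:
$n = -912$ ($n = \left(14 - 30\right) \left(22 + 35\right) = \left(-16\right) 57 = -912$)
$119 - 77 \left(-53 + n\right) = 119 - 77 \left(-53 - 912\right) = 119 - -74305 = 119 + 74305 = 74424$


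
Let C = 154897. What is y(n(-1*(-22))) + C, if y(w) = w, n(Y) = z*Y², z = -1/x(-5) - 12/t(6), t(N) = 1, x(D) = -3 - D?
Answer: 148847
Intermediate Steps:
z = -25/2 (z = -1/(-3 - 1*(-5)) - 12/1 = -1/(-3 + 5) - 12*1 = -1/2 - 12 = -1*½ - 12 = -½ - 12 = -25/2 ≈ -12.500)
n(Y) = -25*Y²/2
y(n(-1*(-22))) + C = -25*(-1*(-22))²/2 + 154897 = -25/2*22² + 154897 = -25/2*484 + 154897 = -6050 + 154897 = 148847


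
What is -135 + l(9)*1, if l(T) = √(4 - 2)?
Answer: -135 + √2 ≈ -133.59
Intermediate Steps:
l(T) = √2
-135 + l(9)*1 = -135 + √2*1 = -135 + √2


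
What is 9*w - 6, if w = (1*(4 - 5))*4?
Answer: -42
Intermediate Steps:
w = -4 (w = (1*(-1))*4 = -1*4 = -4)
9*w - 6 = 9*(-4) - 6 = -36 - 6 = -42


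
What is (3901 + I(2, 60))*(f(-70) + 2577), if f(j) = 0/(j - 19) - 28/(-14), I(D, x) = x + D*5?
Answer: 10241209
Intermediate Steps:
I(D, x) = x + 5*D
f(j) = 2 (f(j) = 0/(-19 + j) - 28*(-1/14) = 0 + 2 = 2)
(3901 + I(2, 60))*(f(-70) + 2577) = (3901 + (60 + 5*2))*(2 + 2577) = (3901 + (60 + 10))*2579 = (3901 + 70)*2579 = 3971*2579 = 10241209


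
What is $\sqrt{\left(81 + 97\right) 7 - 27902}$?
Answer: $28 i \sqrt{34} \approx 163.27 i$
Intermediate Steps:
$\sqrt{\left(81 + 97\right) 7 - 27902} = \sqrt{178 \cdot 7 - 27902} = \sqrt{1246 - 27902} = \sqrt{-26656} = 28 i \sqrt{34}$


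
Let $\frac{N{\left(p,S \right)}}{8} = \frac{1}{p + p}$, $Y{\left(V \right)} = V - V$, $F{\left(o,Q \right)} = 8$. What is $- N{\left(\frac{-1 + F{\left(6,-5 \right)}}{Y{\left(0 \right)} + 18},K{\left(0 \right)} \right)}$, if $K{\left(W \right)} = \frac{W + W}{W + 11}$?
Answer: $- \frac{72}{7} \approx -10.286$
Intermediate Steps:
$Y{\left(V \right)} = 0$
$K{\left(W \right)} = \frac{2 W}{11 + W}$
$N{\left(p,S \right)} = \frac{4}{p}$ ($N{\left(p,S \right)} = \frac{8}{p + p} = \frac{8}{2 p} = 8 \frac{1}{2 p} = \frac{4}{p}$)
$- N{\left(\frac{-1 + F{\left(6,-5 \right)}}{Y{\left(0 \right)} + 18},K{\left(0 \right)} \right)} = - \frac{4}{\left(-1 + 8\right) \frac{1}{0 + 18}} = - \frac{4}{7 \cdot \frac{1}{18}} = - \frac{4}{\frac{7}{18}} = - \frac{4 \cdot 18}{7} = \left(-1\right) \frac{72}{7} = - \frac{72}{7}$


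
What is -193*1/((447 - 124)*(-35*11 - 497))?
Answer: 193/284886 ≈ 0.00067746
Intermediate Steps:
-193*1/((447 - 124)*(-35*11 - 497)) = -193*1/(323*(-385 - 497)) = -193/((-882*323)) = -193/(-284886) = -193*(-1/284886) = 193/284886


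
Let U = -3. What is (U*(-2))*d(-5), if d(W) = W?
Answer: -30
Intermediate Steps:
(U*(-2))*d(-5) = -3*(-2)*(-5) = 6*(-5) = -30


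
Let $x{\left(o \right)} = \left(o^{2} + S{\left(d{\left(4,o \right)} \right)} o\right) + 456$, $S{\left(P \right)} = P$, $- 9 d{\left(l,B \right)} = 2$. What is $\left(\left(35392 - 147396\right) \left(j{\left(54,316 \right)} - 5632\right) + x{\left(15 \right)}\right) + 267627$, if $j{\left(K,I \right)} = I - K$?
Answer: $\frac{1805189354}{3} \approx 6.0173 \cdot 10^{8}$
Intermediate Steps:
$d{\left(l,B \right)} = - \frac{2}{9}$ ($d{\left(l,B \right)} = \left(- \frac{1}{9}\right) 2 = - \frac{2}{9}$)
$x{\left(o \right)} = 456 + o^{2} - \frac{2 o}{9}$ ($x{\left(o \right)} = \left(o^{2} - \frac{2 o}{9}\right) + 456 = 456 + o^{2} - \frac{2 o}{9}$)
$\left(\left(35392 - 147396\right) \left(j{\left(54,316 \right)} - 5632\right) + x{\left(15 \right)}\right) + 267627 = \left(\left(35392 - 147396\right) \left(\left(316 - 54\right) - 5632\right) + \left(456 + 15^{2} - \frac{10}{3}\right)\right) + 267627 = \left(- 112004 \left(\left(316 - 54\right) - 5632\right) + \left(456 + 225 - \frac{10}{3}\right)\right) + 267627 = \left(- 112004 \left(262 - 5632\right) + \frac{2033}{3}\right) + 267627 = \left(\left(-112004\right) \left(-5370\right) + \frac{2033}{3}\right) + 267627 = \left(601461480 + \frac{2033}{3}\right) + 267627 = \frac{1804386473}{3} + 267627 = \frac{1805189354}{3}$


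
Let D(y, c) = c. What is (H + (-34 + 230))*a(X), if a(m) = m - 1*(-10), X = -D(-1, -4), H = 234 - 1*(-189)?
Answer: 8666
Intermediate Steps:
H = 423 (H = 234 + 189 = 423)
X = 4 (X = -1*(-4) = 4)
a(m) = 10 + m (a(m) = m + 10 = 10 + m)
(H + (-34 + 230))*a(X) = (423 + (-34 + 230))*(10 + 4) = (423 + 196)*14 = 619*14 = 8666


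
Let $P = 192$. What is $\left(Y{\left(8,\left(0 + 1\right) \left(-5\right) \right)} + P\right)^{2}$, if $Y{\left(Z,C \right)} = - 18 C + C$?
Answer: $76729$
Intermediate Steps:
$Y{\left(Z,C \right)} = - 17 C$
$\left(Y{\left(8,\left(0 + 1\right) \left(-5\right) \right)} + P\right)^{2} = \left(- 17 \left(0 + 1\right) \left(-5\right) + 192\right)^{2} = \left(- 17 \cdot 1 \left(-5\right) + 192\right)^{2} = \left(\left(-17\right) \left(-5\right) + 192\right)^{2} = \left(85 + 192\right)^{2} = 277^{2} = 76729$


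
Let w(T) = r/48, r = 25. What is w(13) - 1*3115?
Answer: -149495/48 ≈ -3114.5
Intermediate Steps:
w(T) = 25/48
w(13) - 1*3115 = 25/48 - 1*3115 = 25/48 - 3115 = -149495/48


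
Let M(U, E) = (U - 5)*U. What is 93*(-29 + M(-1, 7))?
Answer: -2139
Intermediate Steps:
M(U, E) = U*(-5 + U) (M(U, E) = (-5 + U)*U = U*(-5 + U))
93*(-29 + M(-1, 7)) = 93*(-29 - (-5 - 1)) = 93*(-29 - 1*(-6)) = 93*(-29 + 6) = 93*(-23) = -2139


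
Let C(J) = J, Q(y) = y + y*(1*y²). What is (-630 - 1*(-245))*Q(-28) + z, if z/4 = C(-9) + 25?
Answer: 8462364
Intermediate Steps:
Q(y) = y + y³ (Q(y) = y + y*y² = y + y³)
z = 64 (z = 4*(-9 + 25) = 4*16 = 64)
(-630 - 1*(-245))*Q(-28) + z = (-630 - 1*(-245))*(-28 + (-28)³) + 64 = (-630 + 245)*(-28 - 21952) + 64 = -385*(-21980) + 64 = 8462300 + 64 = 8462364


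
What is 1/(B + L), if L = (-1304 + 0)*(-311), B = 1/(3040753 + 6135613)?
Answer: 9176366/3721420173105 ≈ 2.4658e-6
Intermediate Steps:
B = 1/9176366 ≈ 1.0898e-7
L = 405544 (L = -1304*(-311) = 405544)
1/(B + L) = 1/(1/9176366 + 405544) = 1/(3721420173105/9176366) = 9176366/3721420173105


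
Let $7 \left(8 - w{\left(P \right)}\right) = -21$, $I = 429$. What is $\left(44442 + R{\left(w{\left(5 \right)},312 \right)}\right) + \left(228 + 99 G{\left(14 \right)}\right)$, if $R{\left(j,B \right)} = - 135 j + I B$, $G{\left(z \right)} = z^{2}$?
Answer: $196437$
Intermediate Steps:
$w{\left(P \right)} = 11$ ($w{\left(P \right)} = 8 - -3 = 8 + 3 = 11$)
$R{\left(j,B \right)} = - 135 j + 429 B$
$\left(44442 + R{\left(w{\left(5 \right)},312 \right)}\right) + \left(228 + 99 G{\left(14 \right)}\right) = \left(44442 + \left(\left(-135\right) 11 + 429 \cdot 312\right)\right) + \left(228 + 99 \cdot 14^{2}\right) = \left(44442 + \left(-1485 + 133848\right)\right) + \left(228 + 99 \cdot 196\right) = \left(44442 + 132363\right) + \left(228 + 19404\right) = 176805 + 19632 = 196437$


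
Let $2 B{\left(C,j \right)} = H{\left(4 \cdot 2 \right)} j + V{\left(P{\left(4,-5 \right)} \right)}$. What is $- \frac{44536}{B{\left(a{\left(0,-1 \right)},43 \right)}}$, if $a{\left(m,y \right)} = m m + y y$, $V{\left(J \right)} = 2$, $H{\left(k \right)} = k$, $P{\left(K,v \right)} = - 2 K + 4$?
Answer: $- \frac{44536}{173} \approx -257.43$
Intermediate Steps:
$P{\left(K,v \right)} = 4 - 2 K$
$a{\left(m,y \right)} = m^{2} + y^{2}$
$B{\left(C,j \right)} = 1 + 4 j$ ($B{\left(C,j \right)} = \frac{4 \cdot 2 j + 2}{2} = \frac{8 j + 2}{2} = \frac{2 + 8 j}{2} = 1 + 4 j$)
$- \frac{44536}{B{\left(a{\left(0,-1 \right)},43 \right)}} = - \frac{44536}{1 + 4 \cdot 43} = - \frac{44536}{1 + 172} = - \frac{44536}{173}$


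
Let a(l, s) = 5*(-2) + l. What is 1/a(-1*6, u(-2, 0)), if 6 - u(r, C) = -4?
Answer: -1/16 ≈ -0.062500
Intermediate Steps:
u(r, C) = 10 (u(r, C) = 6 - 1*(-4) = 6 + 4 = 10)
a(l, s) = -10 + l
1/a(-1*6, u(-2, 0)) = 1/(-10 - 1*6) = 1/(-10 - 6) = 1/(-16) = -1/16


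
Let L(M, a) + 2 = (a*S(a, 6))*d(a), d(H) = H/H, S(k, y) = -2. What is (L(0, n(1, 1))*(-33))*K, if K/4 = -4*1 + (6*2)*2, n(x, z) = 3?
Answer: 21120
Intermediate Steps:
d(H) = 1
L(M, a) = -2 - 2*a (L(M, a) = -2 + (a*(-2))*1 = -2 - 2*a*1 = -2 - 2*a)
K = 80 (K = 4*(-4*1 + (6*2)*2) = 4*(-4 + 12*2) = 4*(-4 + 24) = 4*20 = 80)
(L(0, n(1, 1))*(-33))*K = ((-2 - 2*3)*(-33))*80 = ((-2 - 6)*(-33))*80 = -8*(-33)*80 = 264*80 = 21120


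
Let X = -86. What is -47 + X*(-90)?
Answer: 7693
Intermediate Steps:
-47 + X*(-90) = -47 - 86*(-90) = -47 + 7740 = 7693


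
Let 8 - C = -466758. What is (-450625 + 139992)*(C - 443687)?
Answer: -7169099007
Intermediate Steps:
C = 466766 (C = 8 - 1*(-466758) = 8 + 466758 = 466766)
(-450625 + 139992)*(C - 443687) = (-450625 + 139992)*(466766 - 443687) = -310633*23079 = -7169099007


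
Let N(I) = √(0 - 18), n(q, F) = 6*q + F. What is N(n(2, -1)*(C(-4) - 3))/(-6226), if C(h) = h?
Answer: -3*I*√2/6226 ≈ -0.00068144*I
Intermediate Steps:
n(q, F) = F + 6*q
N(I) = 3*I*√2 (N(I) = √(-18) = 3*I*√2)
N(n(2, -1)*(C(-4) - 3))/(-6226) = (3*I*√2)/(-6226) = (3*I*√2)*(-1/6226) = -3*I*√2/6226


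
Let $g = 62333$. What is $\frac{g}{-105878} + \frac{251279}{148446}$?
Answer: $\frac{4337958361}{3929291397} \approx 1.104$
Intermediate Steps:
$\frac{g}{-105878} + \frac{251279}{148446} = \frac{62333}{-105878} + \frac{251279}{148446} = 62333 \left(- \frac{1}{105878}\right) + 251279 \cdot \frac{1}{148446} = - \frac{62333}{105878} + \frac{251279}{148446} = \frac{4337958361}{3929291397}$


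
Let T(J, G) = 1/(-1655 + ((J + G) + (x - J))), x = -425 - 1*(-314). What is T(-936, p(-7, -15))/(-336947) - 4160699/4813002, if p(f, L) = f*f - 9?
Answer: -604934971125469/699775021381761 ≈ -0.86447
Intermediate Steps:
p(f, L) = -9 + f² (p(f, L) = f² - 9 = -9 + f²)
x = -111 (x = -425 + 314 = -111)
T(J, G) = 1/(-1766 + G) (T(J, G) = 1/(-1655 + ((J + G) + (-111 - J))) = 1/(-1655 + ((G + J) + (-111 - J))) = 1/(-1655 + (-111 + G)) = 1/(-1766 + G))
T(-936, p(-7, -15))/(-336947) - 4160699/4813002 = 1/(-1766 + (-9 + (-7)²)*(-336947)) - 4160699/4813002 = -1/336947/(-1766 + (-9 + 49)) - 4160699*1/4813002 = -1/336947/(-1766 + 40) - 4160699/4813002 = -1/336947/(-1726) - 4160699/4813002 = -1/1726*(-1/336947) - 4160699/4813002 = 1/581570522 - 4160699/4813002 = -604934971125469/699775021381761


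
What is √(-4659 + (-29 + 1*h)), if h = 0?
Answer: 4*I*√293 ≈ 68.469*I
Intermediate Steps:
√(-4659 + (-29 + 1*h)) = √(-4659 + (-29 + 1*0)) = √(-4659 + (-29 + 0)) = √(-4659 - 29) = √(-4688) = 4*I*√293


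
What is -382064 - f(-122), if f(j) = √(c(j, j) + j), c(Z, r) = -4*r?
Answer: -382064 - √366 ≈ -3.8208e+5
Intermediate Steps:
f(j) = √3*√(-j) (f(j) = √(-4*j + j) = √(-3*j) = √3*√(-j))
-382064 - f(-122) = -382064 - √3*√(-1*(-122)) = -382064 - √3*√122 = -382064 - √366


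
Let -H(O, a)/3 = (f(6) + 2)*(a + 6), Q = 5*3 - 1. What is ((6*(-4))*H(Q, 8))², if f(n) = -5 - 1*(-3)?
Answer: 0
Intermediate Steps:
f(n) = -2 (f(n) = -5 + 3 = -2)
Q = 14 (Q = 15 - 1 = 14)
H(O, a) = 0 (H(O, a) = -3*(-2 + 2)*(a + 6) = -0*(6 + a) = -3*0 = 0)
((6*(-4))*H(Q, 8))² = ((6*(-4))*0)² = (-24*0)² = 0² = 0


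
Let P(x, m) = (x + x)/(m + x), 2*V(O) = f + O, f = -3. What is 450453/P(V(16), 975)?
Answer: 68018403/2 ≈ 3.4009e+7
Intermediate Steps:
V(O) = -3/2 + O/2 (V(O) = (-3 + O)/2 = -3/2 + O/2)
P(x, m) = 2*x/(m + x) (P(x, m) = (2*x)/(m + x) = 2*x/(m + x))
450453/P(V(16), 975) = 450453/((2*(-3/2 + (½)*16)/(975 + (-3/2 + (½)*16)))) = 450453/((2*(-3/2 + 8)/(975 + (-3/2 + 8)))) = 450453/((2*(13/2)/(975 + 13/2))) = 450453/((2*(13/2)/(1963/2))) = 450453/((2*(13/2)*(2/1963))) = 450453/(2/151) = 450453*(151/2) = 68018403/2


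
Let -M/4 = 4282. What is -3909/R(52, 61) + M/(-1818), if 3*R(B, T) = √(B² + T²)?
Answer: 8564/909 - 11727*√257/1285 ≈ -136.88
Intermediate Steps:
M = -17128 (M = -4*4282 = -17128)
R(B, T) = √(B² + T²)/3
-3909/R(52, 61) + M/(-1818) = -3909*3/√(52² + 61²) - 17128/(-1818) = -3909*3/√(2704 + 3721) - 17128*(-1/1818) = -3909*3*√257/1285 + 8564/909 = -11727*√257/1285 + 8564/909 = 8564/909 - 11727*√257/1285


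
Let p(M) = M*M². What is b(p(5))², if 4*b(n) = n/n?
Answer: 1/16 ≈ 0.062500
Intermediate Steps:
p(M) = M³
b(n) = ¼ (b(n) = (n/n)/4 = (¼)*1 = ¼)
b(p(5))² = (¼)² = 1/16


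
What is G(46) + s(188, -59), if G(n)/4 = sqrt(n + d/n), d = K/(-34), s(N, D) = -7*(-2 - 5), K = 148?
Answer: 49 + 4*sqrt(7018059)/391 ≈ 76.101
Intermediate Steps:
s(N, D) = 49 (s(N, D) = -7*(-7) = 49)
d = -74/17 (d = 148/(-34) = 148*(-1/34) = -74/17 ≈ -4.3529)
G(n) = 4*sqrt(n - 74/(17*n))
G(46) + s(188, -59) = 4*sqrt(-1258/46 + 289*46)/17 + 49 = 4*sqrt(-1258*1/46 + 13294)/17 + 49 = 4*sqrt(-629/23 + 13294)/17 + 49 = 4*sqrt(305133/23)/17 + 49 = 4*(sqrt(7018059)/23)/17 + 49 = 4*sqrt(7018059)/391 + 49 = 49 + 4*sqrt(7018059)/391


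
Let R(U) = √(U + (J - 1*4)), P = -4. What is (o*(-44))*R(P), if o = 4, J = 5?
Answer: -176*I*√3 ≈ -304.84*I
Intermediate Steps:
R(U) = √(1 + U) (R(U) = √(U + (5 - 1*4)) = √(U + (5 - 4)) = √(U + 1) = √(1 + U))
(o*(-44))*R(P) = (4*(-44))*√(1 - 4) = -176*I*√3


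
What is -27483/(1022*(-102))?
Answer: 9161/34748 ≈ 0.26364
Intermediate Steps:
-27483/(1022*(-102)) = -27483/(-104244) = -27483*(-1/104244) = 9161/34748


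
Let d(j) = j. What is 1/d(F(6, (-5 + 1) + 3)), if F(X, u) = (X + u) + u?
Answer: ¼ ≈ 0.25000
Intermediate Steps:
F(X, u) = X + 2*u
1/d(F(6, (-5 + 1) + 3)) = 1/(6 + 2*((-5 + 1) + 3)) = 1/(6 + 2*(-4 + 3)) = 1/(6 + 2*(-1)) = 1/(6 - 2) = 1/4 = ¼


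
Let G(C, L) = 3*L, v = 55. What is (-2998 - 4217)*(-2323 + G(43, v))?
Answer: 15569970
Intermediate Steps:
(-2998 - 4217)*(-2323 + G(43, v)) = (-2998 - 4217)*(-2323 + 3*55) = -7215*(-2323 + 165) = -7215*(-2158) = 15569970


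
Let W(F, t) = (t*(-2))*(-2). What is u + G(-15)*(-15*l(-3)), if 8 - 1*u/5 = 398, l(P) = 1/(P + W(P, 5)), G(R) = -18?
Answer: -32880/17 ≈ -1934.1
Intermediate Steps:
W(F, t) = 4*t (W(F, t) = -2*t*(-2) = 4*t)
l(P) = 1/(20 + P) (l(P) = 1/(P + 4*5) = 1/(P + 20) = 1/(20 + P))
u = -1950 (u = 40 - 5*398 = 40 - 1990 = -1950)
u + G(-15)*(-15*l(-3)) = -1950 - (-270)/(20 - 3) = -1950 - (-270)/17 = -1950 - 18*(-15/17) = -1950 + 270/17 = -32880/17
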